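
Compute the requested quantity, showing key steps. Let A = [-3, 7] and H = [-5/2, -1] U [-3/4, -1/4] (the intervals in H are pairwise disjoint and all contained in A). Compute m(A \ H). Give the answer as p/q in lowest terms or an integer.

The ambient interval has length m(A) = 7 - (-3) = 10.
Since the holes are disjoint and sit inside A, by finite additivity
  m(H) = sum_i (b_i - a_i), and m(A \ H) = m(A) - m(H).
Computing the hole measures:
  m(H_1) = -1 - (-5/2) = 3/2.
  m(H_2) = -1/4 - (-3/4) = 1/2.
Summed: m(H) = 3/2 + 1/2 = 2.
So m(A \ H) = 10 - 2 = 8.

8


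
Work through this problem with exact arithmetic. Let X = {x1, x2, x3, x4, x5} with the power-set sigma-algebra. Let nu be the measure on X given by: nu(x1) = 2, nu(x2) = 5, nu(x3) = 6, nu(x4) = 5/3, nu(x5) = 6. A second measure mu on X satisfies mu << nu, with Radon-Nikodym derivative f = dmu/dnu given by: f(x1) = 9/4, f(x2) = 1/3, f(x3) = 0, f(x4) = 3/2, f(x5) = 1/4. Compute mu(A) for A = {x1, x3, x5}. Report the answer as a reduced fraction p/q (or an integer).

By the defining property of the Radon-Nikodym derivative, for every measurable set A,
  mu(A) = integral_A f dnu.
Since nu is a discrete measure concentrated on the atoms of X, the integral over A reduces to the sum
  mu(A) = sum_{x in A} f(x) * nu({x}).
Computing each term:
  x1: f(x1) * nu(x1) = 9/4 * 2 = 9/2.
  x3: f(x3) * nu(x3) = 0 * 6 = 0.
  x5: f(x5) * nu(x5) = 1/4 * 6 = 3/2.
Summing: mu(A) = 9/2 + 0 + 3/2 = 6.

6


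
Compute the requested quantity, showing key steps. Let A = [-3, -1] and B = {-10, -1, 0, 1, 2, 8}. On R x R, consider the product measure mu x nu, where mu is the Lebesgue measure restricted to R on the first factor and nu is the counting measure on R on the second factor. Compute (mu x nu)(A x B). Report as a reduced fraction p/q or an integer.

For a measurable rectangle A x B, the product measure satisfies
  (mu x nu)(A x B) = mu(A) * nu(B).
  mu(A) = 2.
  nu(B) = 6.
  (mu x nu)(A x B) = 2 * 6 = 12.

12


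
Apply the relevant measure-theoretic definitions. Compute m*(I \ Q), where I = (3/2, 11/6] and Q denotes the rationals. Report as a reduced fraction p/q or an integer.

The interval I = (3/2, 11/6] has m(I) = 11/6 - 3/2 = 1/3 (endpoints are measure-zero, so open/closed/half-open agree). Write I = (I cap Q) u (I \ Q). The rationals in I are countable, so m*(I cap Q) = 0 (cover each rational by intervals whose total length is arbitrarily small). By countable subadditivity m*(I) <= m*(I cap Q) + m*(I \ Q), hence m*(I \ Q) >= m(I) = 1/3. The reverse inequality m*(I \ Q) <= m*(I) = 1/3 is trivial since (I \ Q) is a subset of I. Therefore m*(I \ Q) = 1/3.

1/3


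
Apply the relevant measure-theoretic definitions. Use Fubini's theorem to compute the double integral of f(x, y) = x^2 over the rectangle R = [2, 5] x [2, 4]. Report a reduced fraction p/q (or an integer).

f(x, y) is a tensor product of a function of x and a function of y, and both factors are bounded continuous (hence Lebesgue integrable) on the rectangle, so Fubini's theorem applies:
  integral_R f d(m x m) = (integral_a1^b1 x^2 dx) * (integral_a2^b2 1 dy).
Inner integral in x: integral_{2}^{5} x^2 dx = (5^3 - 2^3)/3
  = 39.
Inner integral in y: integral_{2}^{4} 1 dy = (4^1 - 2^1)/1
  = 2.
Product: (39) * (2) = 78.

78


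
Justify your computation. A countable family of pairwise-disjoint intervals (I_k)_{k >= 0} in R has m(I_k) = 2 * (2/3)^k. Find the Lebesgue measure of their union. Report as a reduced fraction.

By countable additivity of the Lebesgue measure on pairwise disjoint measurable sets,
  m(union_{k >= 0} I_k) = sum_{k >= 0} m(I_k) = sum_{k >= 0} a * r^k,
  with a = 2 and r = 2/3.
Since 0 < r = 2/3 < 1, the geometric series converges:
  sum_{k >= 0} a * r^k = a / (1 - r).
  = 2 / (1 - 2/3)
  = 2 / (1/3)
  = 6.

6


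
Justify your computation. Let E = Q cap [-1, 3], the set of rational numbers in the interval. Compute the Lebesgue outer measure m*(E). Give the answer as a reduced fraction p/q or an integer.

Q cap [-1, 3] is countable; list its elements as q_1, q_2, ... . Fix eps > 0 and cover the k-th point by an interval of length eps * 2^(-k). The cover has total length eps * sum_{k>=1} 2^(-k) = eps, so by definition of outer measure m*(Q cap [-1, 3]) <= eps. Since eps was arbitrary and m* >= 0, the outer measure is 0.

0


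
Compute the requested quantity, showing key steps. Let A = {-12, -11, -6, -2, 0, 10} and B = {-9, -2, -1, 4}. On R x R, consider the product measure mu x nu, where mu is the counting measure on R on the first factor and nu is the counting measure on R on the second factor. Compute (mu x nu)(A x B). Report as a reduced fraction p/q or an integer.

For a measurable rectangle A x B, the product measure satisfies
  (mu x nu)(A x B) = mu(A) * nu(B).
  mu(A) = 6.
  nu(B) = 4.
  (mu x nu)(A x B) = 6 * 4 = 24.

24


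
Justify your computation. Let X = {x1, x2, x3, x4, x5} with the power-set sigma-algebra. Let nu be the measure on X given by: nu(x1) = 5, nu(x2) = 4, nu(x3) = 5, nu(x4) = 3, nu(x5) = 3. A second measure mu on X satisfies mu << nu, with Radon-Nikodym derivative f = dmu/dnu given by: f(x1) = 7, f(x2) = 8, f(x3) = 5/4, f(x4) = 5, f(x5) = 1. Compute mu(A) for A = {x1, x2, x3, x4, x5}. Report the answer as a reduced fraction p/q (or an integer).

By the defining property of the Radon-Nikodym derivative, for every measurable set A,
  mu(A) = integral_A f dnu.
Since nu is a discrete measure concentrated on the atoms of X, the integral over A reduces to the sum
  mu(A) = sum_{x in A} f(x) * nu({x}).
Computing each term:
  x1: f(x1) * nu(x1) = 7 * 5 = 35.
  x2: f(x2) * nu(x2) = 8 * 4 = 32.
  x3: f(x3) * nu(x3) = 5/4 * 5 = 25/4.
  x4: f(x4) * nu(x4) = 5 * 3 = 15.
  x5: f(x5) * nu(x5) = 1 * 3 = 3.
Summing: mu(A) = 35 + 32 + 25/4 + 15 + 3 = 365/4.

365/4


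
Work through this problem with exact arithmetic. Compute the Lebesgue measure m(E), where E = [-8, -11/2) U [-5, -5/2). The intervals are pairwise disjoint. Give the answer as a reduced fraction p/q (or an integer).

For pairwise disjoint intervals, m(union_i I_i) = sum_i m(I_i),
and m is invariant under swapping open/closed endpoints (single points have measure 0).
So m(E) = sum_i (b_i - a_i).
  I_1 has length -11/2 - (-8) = 5/2.
  I_2 has length -5/2 - (-5) = 5/2.
Summing:
  m(E) = 5/2 + 5/2 = 5.

5


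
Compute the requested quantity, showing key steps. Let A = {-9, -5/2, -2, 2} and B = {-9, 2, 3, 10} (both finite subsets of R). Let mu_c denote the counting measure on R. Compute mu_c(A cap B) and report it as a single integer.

Counting measure on a finite set equals cardinality. mu_c(A cap B) = |A cap B| (elements appearing in both).
Enumerating the elements of A that also lie in B gives 2 element(s).
So mu_c(A cap B) = 2.

2


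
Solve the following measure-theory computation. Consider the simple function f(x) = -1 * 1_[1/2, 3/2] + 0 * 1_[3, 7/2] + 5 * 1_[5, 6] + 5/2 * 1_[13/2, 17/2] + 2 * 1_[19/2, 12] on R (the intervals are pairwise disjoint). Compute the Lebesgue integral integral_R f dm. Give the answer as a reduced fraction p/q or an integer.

For a simple function f = sum_i c_i * 1_{A_i} with disjoint A_i,
  integral f dm = sum_i c_i * m(A_i).
Lengths of the A_i:
  m(A_1) = 3/2 - 1/2 = 1.
  m(A_2) = 7/2 - 3 = 1/2.
  m(A_3) = 6 - 5 = 1.
  m(A_4) = 17/2 - 13/2 = 2.
  m(A_5) = 12 - 19/2 = 5/2.
Contributions c_i * m(A_i):
  (-1) * (1) = -1.
  (0) * (1/2) = 0.
  (5) * (1) = 5.
  (5/2) * (2) = 5.
  (2) * (5/2) = 5.
Total: -1 + 0 + 5 + 5 + 5 = 14.

14


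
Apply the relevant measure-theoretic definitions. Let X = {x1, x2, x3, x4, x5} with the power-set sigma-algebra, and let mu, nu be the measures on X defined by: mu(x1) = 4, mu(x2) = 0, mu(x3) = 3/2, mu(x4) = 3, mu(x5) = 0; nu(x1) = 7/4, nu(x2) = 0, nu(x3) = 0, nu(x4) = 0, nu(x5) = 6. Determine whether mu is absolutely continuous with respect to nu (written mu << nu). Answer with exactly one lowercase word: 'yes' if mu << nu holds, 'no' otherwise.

mu << nu means: every nu-null measurable set is also mu-null; equivalently, for every atom x, if nu({x}) = 0 then mu({x}) = 0.
Checking each atom:
  x1: nu = 7/4 > 0 -> no constraint.
  x2: nu = 0, mu = 0 -> consistent with mu << nu.
  x3: nu = 0, mu = 3/2 > 0 -> violates mu << nu.
  x4: nu = 0, mu = 3 > 0 -> violates mu << nu.
  x5: nu = 6 > 0 -> no constraint.
The atom(s) x3, x4 violate the condition (nu = 0 but mu > 0). Therefore mu is NOT absolutely continuous w.r.t. nu.

no


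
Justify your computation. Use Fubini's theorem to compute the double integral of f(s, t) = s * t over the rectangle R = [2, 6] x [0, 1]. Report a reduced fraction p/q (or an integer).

f(s, t) is a tensor product of a function of s and a function of t, and both factors are bounded continuous (hence Lebesgue integrable) on the rectangle, so Fubini's theorem applies:
  integral_R f d(m x m) = (integral_a1^b1 s ds) * (integral_a2^b2 t dt).
Inner integral in s: integral_{2}^{6} s ds = (6^2 - 2^2)/2
  = 16.
Inner integral in t: integral_{0}^{1} t dt = (1^2 - 0^2)/2
  = 1/2.
Product: (16) * (1/2) = 8.

8


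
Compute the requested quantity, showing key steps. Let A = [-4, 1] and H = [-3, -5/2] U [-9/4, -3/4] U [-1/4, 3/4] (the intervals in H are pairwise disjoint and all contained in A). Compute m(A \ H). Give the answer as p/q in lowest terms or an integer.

The ambient interval has length m(A) = 1 - (-4) = 5.
Since the holes are disjoint and sit inside A, by finite additivity
  m(H) = sum_i (b_i - a_i), and m(A \ H) = m(A) - m(H).
Computing the hole measures:
  m(H_1) = -5/2 - (-3) = 1/2.
  m(H_2) = -3/4 - (-9/4) = 3/2.
  m(H_3) = 3/4 - (-1/4) = 1.
Summed: m(H) = 1/2 + 3/2 + 1 = 3.
So m(A \ H) = 5 - 3 = 2.

2


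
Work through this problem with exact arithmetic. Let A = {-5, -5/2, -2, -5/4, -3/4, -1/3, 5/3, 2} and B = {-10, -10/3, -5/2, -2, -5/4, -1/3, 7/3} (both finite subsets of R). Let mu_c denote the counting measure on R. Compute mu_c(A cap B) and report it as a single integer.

Counting measure on a finite set equals cardinality. mu_c(A cap B) = |A cap B| (elements appearing in both).
Enumerating the elements of A that also lie in B gives 4 element(s).
So mu_c(A cap B) = 4.

4


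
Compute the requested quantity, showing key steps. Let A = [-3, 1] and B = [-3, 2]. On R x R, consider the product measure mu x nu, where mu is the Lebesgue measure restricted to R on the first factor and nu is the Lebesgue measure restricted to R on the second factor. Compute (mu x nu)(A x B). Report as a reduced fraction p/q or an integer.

For a measurable rectangle A x B, the product measure satisfies
  (mu x nu)(A x B) = mu(A) * nu(B).
  mu(A) = 4.
  nu(B) = 5.
  (mu x nu)(A x B) = 4 * 5 = 20.

20


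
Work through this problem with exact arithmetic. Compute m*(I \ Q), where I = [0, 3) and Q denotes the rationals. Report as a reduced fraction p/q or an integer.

The interval I = [0, 3) has m(I) = 3 - 0 = 3 (endpoints are measure-zero, so open/closed/half-open agree). Write I = (I cap Q) u (I \ Q). The rationals in I are countable, so m*(I cap Q) = 0 (cover each rational by intervals whose total length is arbitrarily small). By countable subadditivity m*(I) <= m*(I cap Q) + m*(I \ Q), hence m*(I \ Q) >= m(I) = 3. The reverse inequality m*(I \ Q) <= m*(I) = 3 is trivial since (I \ Q) is a subset of I. Therefore m*(I \ Q) = 3.

3


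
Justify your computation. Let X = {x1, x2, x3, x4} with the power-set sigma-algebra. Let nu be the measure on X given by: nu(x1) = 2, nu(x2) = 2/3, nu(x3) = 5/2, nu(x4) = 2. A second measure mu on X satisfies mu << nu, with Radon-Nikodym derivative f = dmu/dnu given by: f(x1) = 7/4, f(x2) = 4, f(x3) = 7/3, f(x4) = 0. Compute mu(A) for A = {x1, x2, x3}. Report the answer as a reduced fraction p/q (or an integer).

By the defining property of the Radon-Nikodym derivative, for every measurable set A,
  mu(A) = integral_A f dnu.
Since nu is a discrete measure concentrated on the atoms of X, the integral over A reduces to the sum
  mu(A) = sum_{x in A} f(x) * nu({x}).
Computing each term:
  x1: f(x1) * nu(x1) = 7/4 * 2 = 7/2.
  x2: f(x2) * nu(x2) = 4 * 2/3 = 8/3.
  x3: f(x3) * nu(x3) = 7/3 * 5/2 = 35/6.
Summing: mu(A) = 7/2 + 8/3 + 35/6 = 12.

12


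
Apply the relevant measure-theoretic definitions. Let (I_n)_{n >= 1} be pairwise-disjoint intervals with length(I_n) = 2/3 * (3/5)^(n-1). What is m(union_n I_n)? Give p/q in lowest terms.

By countable additivity of the Lebesgue measure on pairwise disjoint measurable sets,
  m(union_{n >= 1} I_n) = sum_{n >= 1} m(I_n) = sum_{n >= 1} a * r^(n-1),
  with a = 2/3 and r = 3/5.
Since 0 < r = 3/5 < 1, the geometric series converges:
  sum_{n >= 1} a * r^(n-1) = a / (1 - r).
  = 2/3 / (1 - 3/5)
  = 2/3 / (2/5)
  = 5/3.

5/3


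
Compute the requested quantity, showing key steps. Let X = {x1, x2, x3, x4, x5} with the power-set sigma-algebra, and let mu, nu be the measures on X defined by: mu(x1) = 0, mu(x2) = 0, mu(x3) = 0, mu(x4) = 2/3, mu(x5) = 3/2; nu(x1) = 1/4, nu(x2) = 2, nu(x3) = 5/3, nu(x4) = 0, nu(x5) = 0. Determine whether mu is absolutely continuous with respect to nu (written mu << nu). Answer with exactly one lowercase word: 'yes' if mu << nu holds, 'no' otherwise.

mu << nu means: every nu-null measurable set is also mu-null; equivalently, for every atom x, if nu({x}) = 0 then mu({x}) = 0.
Checking each atom:
  x1: nu = 1/4 > 0 -> no constraint.
  x2: nu = 2 > 0 -> no constraint.
  x3: nu = 5/3 > 0 -> no constraint.
  x4: nu = 0, mu = 2/3 > 0 -> violates mu << nu.
  x5: nu = 0, mu = 3/2 > 0 -> violates mu << nu.
The atom(s) x4, x5 violate the condition (nu = 0 but mu > 0). Therefore mu is NOT absolutely continuous w.r.t. nu.

no


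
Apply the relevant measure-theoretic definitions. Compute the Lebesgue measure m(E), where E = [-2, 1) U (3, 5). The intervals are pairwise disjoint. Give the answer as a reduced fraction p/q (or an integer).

For pairwise disjoint intervals, m(union_i I_i) = sum_i m(I_i),
and m is invariant under swapping open/closed endpoints (single points have measure 0).
So m(E) = sum_i (b_i - a_i).
  I_1 has length 1 - (-2) = 3.
  I_2 has length 5 - 3 = 2.
Summing:
  m(E) = 3 + 2 = 5.

5


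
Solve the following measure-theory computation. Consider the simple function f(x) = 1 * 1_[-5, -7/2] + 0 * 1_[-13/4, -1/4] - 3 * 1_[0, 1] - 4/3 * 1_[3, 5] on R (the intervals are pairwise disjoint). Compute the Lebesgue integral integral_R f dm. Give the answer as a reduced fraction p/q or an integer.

For a simple function f = sum_i c_i * 1_{A_i} with disjoint A_i,
  integral f dm = sum_i c_i * m(A_i).
Lengths of the A_i:
  m(A_1) = -7/2 - (-5) = 3/2.
  m(A_2) = -1/4 - (-13/4) = 3.
  m(A_3) = 1 - 0 = 1.
  m(A_4) = 5 - 3 = 2.
Contributions c_i * m(A_i):
  (1) * (3/2) = 3/2.
  (0) * (3) = 0.
  (-3) * (1) = -3.
  (-4/3) * (2) = -8/3.
Total: 3/2 + 0 - 3 - 8/3 = -25/6.

-25/6


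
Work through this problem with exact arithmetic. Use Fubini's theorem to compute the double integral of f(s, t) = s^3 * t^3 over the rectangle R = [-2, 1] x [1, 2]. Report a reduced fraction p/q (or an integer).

f(s, t) is a tensor product of a function of s and a function of t, and both factors are bounded continuous (hence Lebesgue integrable) on the rectangle, so Fubini's theorem applies:
  integral_R f d(m x m) = (integral_a1^b1 s^3 ds) * (integral_a2^b2 t^3 dt).
Inner integral in s: integral_{-2}^{1} s^3 ds = (1^4 - (-2)^4)/4
  = -15/4.
Inner integral in t: integral_{1}^{2} t^3 dt = (2^4 - 1^4)/4
  = 15/4.
Product: (-15/4) * (15/4) = -225/16.

-225/16


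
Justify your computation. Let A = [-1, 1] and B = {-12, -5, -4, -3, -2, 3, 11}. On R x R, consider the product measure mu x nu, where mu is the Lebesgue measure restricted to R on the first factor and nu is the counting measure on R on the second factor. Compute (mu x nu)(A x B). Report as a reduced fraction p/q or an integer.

For a measurable rectangle A x B, the product measure satisfies
  (mu x nu)(A x B) = mu(A) * nu(B).
  mu(A) = 2.
  nu(B) = 7.
  (mu x nu)(A x B) = 2 * 7 = 14.

14


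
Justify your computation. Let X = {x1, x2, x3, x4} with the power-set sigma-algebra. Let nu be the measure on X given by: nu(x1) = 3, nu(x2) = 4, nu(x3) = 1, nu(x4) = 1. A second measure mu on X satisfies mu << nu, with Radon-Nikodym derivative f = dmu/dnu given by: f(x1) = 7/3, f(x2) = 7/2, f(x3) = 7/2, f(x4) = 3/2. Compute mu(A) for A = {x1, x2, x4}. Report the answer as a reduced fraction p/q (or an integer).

By the defining property of the Radon-Nikodym derivative, for every measurable set A,
  mu(A) = integral_A f dnu.
Since nu is a discrete measure concentrated on the atoms of X, the integral over A reduces to the sum
  mu(A) = sum_{x in A} f(x) * nu({x}).
Computing each term:
  x1: f(x1) * nu(x1) = 7/3 * 3 = 7.
  x2: f(x2) * nu(x2) = 7/2 * 4 = 14.
  x4: f(x4) * nu(x4) = 3/2 * 1 = 3/2.
Summing: mu(A) = 7 + 14 + 3/2 = 45/2.

45/2


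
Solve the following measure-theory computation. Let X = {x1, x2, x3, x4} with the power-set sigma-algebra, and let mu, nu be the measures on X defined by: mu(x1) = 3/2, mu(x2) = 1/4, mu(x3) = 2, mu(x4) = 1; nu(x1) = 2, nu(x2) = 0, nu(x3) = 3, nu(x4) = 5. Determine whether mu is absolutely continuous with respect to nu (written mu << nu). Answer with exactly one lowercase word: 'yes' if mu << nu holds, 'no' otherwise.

mu << nu means: every nu-null measurable set is also mu-null; equivalently, for every atom x, if nu({x}) = 0 then mu({x}) = 0.
Checking each atom:
  x1: nu = 2 > 0 -> no constraint.
  x2: nu = 0, mu = 1/4 > 0 -> violates mu << nu.
  x3: nu = 3 > 0 -> no constraint.
  x4: nu = 5 > 0 -> no constraint.
The atom(s) x2 violate the condition (nu = 0 but mu > 0). Therefore mu is NOT absolutely continuous w.r.t. nu.

no


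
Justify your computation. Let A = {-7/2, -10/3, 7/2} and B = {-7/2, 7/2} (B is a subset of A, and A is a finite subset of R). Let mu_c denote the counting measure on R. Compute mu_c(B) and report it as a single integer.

Counting measure assigns mu_c(E) = |E| (number of elements) when E is finite.
B has 2 element(s), so mu_c(B) = 2.

2


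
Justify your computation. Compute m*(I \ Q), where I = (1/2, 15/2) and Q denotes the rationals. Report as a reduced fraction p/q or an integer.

The interval I = (1/2, 15/2) has m(I) = 15/2 - 1/2 = 7 (endpoints are measure-zero, so open/closed/half-open agree). Write I = (I cap Q) u (I \ Q). The rationals in I are countable, so m*(I cap Q) = 0 (cover each rational by intervals whose total length is arbitrarily small). By countable subadditivity m*(I) <= m*(I cap Q) + m*(I \ Q), hence m*(I \ Q) >= m(I) = 7. The reverse inequality m*(I \ Q) <= m*(I) = 7 is trivial since (I \ Q) is a subset of I. Therefore m*(I \ Q) = 7.

7


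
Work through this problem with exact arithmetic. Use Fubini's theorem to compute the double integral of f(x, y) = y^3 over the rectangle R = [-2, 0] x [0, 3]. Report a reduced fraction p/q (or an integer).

f(x, y) is a tensor product of a function of x and a function of y, and both factors are bounded continuous (hence Lebesgue integrable) on the rectangle, so Fubini's theorem applies:
  integral_R f d(m x m) = (integral_a1^b1 1 dx) * (integral_a2^b2 y^3 dy).
Inner integral in x: integral_{-2}^{0} 1 dx = (0^1 - (-2)^1)/1
  = 2.
Inner integral in y: integral_{0}^{3} y^3 dy = (3^4 - 0^4)/4
  = 81/4.
Product: (2) * (81/4) = 81/2.

81/2


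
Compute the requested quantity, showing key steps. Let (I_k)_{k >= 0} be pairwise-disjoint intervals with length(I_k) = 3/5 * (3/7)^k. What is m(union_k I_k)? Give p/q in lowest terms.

By countable additivity of the Lebesgue measure on pairwise disjoint measurable sets,
  m(union_{k >= 0} I_k) = sum_{k >= 0} m(I_k) = sum_{k >= 0} a * r^k,
  with a = 3/5 and r = 3/7.
Since 0 < r = 3/7 < 1, the geometric series converges:
  sum_{k >= 0} a * r^k = a / (1 - r).
  = 3/5 / (1 - 3/7)
  = 3/5 / (4/7)
  = 21/20.

21/20


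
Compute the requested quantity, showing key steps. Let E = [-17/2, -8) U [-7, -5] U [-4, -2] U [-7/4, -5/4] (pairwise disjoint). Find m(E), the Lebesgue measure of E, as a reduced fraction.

For pairwise disjoint intervals, m(union_i I_i) = sum_i m(I_i),
and m is invariant under swapping open/closed endpoints (single points have measure 0).
So m(E) = sum_i (b_i - a_i).
  I_1 has length -8 - (-17/2) = 1/2.
  I_2 has length -5 - (-7) = 2.
  I_3 has length -2 - (-4) = 2.
  I_4 has length -5/4 - (-7/4) = 1/2.
Summing:
  m(E) = 1/2 + 2 + 2 + 1/2 = 5.

5


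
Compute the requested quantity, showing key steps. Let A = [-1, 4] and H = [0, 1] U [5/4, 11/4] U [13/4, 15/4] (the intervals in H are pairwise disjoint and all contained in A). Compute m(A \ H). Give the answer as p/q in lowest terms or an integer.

The ambient interval has length m(A) = 4 - (-1) = 5.
Since the holes are disjoint and sit inside A, by finite additivity
  m(H) = sum_i (b_i - a_i), and m(A \ H) = m(A) - m(H).
Computing the hole measures:
  m(H_1) = 1 - 0 = 1.
  m(H_2) = 11/4 - 5/4 = 3/2.
  m(H_3) = 15/4 - 13/4 = 1/2.
Summed: m(H) = 1 + 3/2 + 1/2 = 3.
So m(A \ H) = 5 - 3 = 2.

2


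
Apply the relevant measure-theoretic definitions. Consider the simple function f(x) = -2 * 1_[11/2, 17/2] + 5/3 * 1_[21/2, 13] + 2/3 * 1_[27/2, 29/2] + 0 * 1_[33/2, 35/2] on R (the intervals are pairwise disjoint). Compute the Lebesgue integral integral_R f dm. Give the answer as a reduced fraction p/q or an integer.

For a simple function f = sum_i c_i * 1_{A_i} with disjoint A_i,
  integral f dm = sum_i c_i * m(A_i).
Lengths of the A_i:
  m(A_1) = 17/2 - 11/2 = 3.
  m(A_2) = 13 - 21/2 = 5/2.
  m(A_3) = 29/2 - 27/2 = 1.
  m(A_4) = 35/2 - 33/2 = 1.
Contributions c_i * m(A_i):
  (-2) * (3) = -6.
  (5/3) * (5/2) = 25/6.
  (2/3) * (1) = 2/3.
  (0) * (1) = 0.
Total: -6 + 25/6 + 2/3 + 0 = -7/6.

-7/6


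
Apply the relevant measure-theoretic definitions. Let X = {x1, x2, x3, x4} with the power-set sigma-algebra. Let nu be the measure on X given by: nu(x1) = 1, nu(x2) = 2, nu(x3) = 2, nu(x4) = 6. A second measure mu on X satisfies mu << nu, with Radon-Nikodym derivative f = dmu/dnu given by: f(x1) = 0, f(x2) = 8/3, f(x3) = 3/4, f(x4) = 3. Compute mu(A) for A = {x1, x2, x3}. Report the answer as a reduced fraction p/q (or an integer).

By the defining property of the Radon-Nikodym derivative, for every measurable set A,
  mu(A) = integral_A f dnu.
Since nu is a discrete measure concentrated on the atoms of X, the integral over A reduces to the sum
  mu(A) = sum_{x in A} f(x) * nu({x}).
Computing each term:
  x1: f(x1) * nu(x1) = 0 * 1 = 0.
  x2: f(x2) * nu(x2) = 8/3 * 2 = 16/3.
  x3: f(x3) * nu(x3) = 3/4 * 2 = 3/2.
Summing: mu(A) = 0 + 16/3 + 3/2 = 41/6.

41/6


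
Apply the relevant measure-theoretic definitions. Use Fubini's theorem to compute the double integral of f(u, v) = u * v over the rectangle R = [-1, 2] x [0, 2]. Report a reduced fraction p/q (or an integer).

f(u, v) is a tensor product of a function of u and a function of v, and both factors are bounded continuous (hence Lebesgue integrable) on the rectangle, so Fubini's theorem applies:
  integral_R f d(m x m) = (integral_a1^b1 u du) * (integral_a2^b2 v dv).
Inner integral in u: integral_{-1}^{2} u du = (2^2 - (-1)^2)/2
  = 3/2.
Inner integral in v: integral_{0}^{2} v dv = (2^2 - 0^2)/2
  = 2.
Product: (3/2) * (2) = 3.

3


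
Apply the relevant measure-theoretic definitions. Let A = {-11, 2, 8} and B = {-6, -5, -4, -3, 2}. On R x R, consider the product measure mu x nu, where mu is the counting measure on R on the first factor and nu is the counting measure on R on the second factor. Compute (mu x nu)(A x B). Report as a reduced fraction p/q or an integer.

For a measurable rectangle A x B, the product measure satisfies
  (mu x nu)(A x B) = mu(A) * nu(B).
  mu(A) = 3.
  nu(B) = 5.
  (mu x nu)(A x B) = 3 * 5 = 15.

15


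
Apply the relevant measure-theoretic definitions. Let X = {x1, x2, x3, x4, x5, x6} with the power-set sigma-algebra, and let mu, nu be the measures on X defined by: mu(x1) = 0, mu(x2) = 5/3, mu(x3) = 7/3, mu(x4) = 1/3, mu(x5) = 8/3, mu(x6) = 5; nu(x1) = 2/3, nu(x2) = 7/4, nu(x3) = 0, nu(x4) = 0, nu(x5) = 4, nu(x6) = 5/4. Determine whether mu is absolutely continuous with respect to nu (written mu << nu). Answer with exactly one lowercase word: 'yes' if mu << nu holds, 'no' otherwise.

mu << nu means: every nu-null measurable set is also mu-null; equivalently, for every atom x, if nu({x}) = 0 then mu({x}) = 0.
Checking each atom:
  x1: nu = 2/3 > 0 -> no constraint.
  x2: nu = 7/4 > 0 -> no constraint.
  x3: nu = 0, mu = 7/3 > 0 -> violates mu << nu.
  x4: nu = 0, mu = 1/3 > 0 -> violates mu << nu.
  x5: nu = 4 > 0 -> no constraint.
  x6: nu = 5/4 > 0 -> no constraint.
The atom(s) x3, x4 violate the condition (nu = 0 but mu > 0). Therefore mu is NOT absolutely continuous w.r.t. nu.

no


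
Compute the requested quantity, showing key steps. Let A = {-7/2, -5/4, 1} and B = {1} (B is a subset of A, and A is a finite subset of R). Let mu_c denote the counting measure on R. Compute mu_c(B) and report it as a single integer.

Counting measure assigns mu_c(E) = |E| (number of elements) when E is finite.
B has 1 element(s), so mu_c(B) = 1.

1


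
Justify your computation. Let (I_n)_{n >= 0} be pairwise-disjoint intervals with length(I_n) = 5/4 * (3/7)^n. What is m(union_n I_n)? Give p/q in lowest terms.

By countable additivity of the Lebesgue measure on pairwise disjoint measurable sets,
  m(union_{n >= 0} I_n) = sum_{n >= 0} m(I_n) = sum_{n >= 0} a * r^n,
  with a = 5/4 and r = 3/7.
Since 0 < r = 3/7 < 1, the geometric series converges:
  sum_{n >= 0} a * r^n = a / (1 - r).
  = 5/4 / (1 - 3/7)
  = 5/4 / (4/7)
  = 35/16.

35/16


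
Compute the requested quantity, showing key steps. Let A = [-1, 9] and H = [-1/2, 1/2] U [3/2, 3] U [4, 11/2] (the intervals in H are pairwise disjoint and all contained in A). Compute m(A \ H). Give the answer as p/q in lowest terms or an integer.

The ambient interval has length m(A) = 9 - (-1) = 10.
Since the holes are disjoint and sit inside A, by finite additivity
  m(H) = sum_i (b_i - a_i), and m(A \ H) = m(A) - m(H).
Computing the hole measures:
  m(H_1) = 1/2 - (-1/2) = 1.
  m(H_2) = 3 - 3/2 = 3/2.
  m(H_3) = 11/2 - 4 = 3/2.
Summed: m(H) = 1 + 3/2 + 3/2 = 4.
So m(A \ H) = 10 - 4 = 6.

6


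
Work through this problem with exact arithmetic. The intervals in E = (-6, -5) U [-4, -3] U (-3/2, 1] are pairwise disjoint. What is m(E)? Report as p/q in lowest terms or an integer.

For pairwise disjoint intervals, m(union_i I_i) = sum_i m(I_i),
and m is invariant under swapping open/closed endpoints (single points have measure 0).
So m(E) = sum_i (b_i - a_i).
  I_1 has length -5 - (-6) = 1.
  I_2 has length -3 - (-4) = 1.
  I_3 has length 1 - (-3/2) = 5/2.
Summing:
  m(E) = 1 + 1 + 5/2 = 9/2.

9/2


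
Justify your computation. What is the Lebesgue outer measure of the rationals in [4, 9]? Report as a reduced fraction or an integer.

E = Q cap [4, 9] is a subset of Q, which is countable. Enumerate Q = {q_1, q_2, ...}; for any eps > 0, cover q_k by the open interval (q_k - eps/2^(k+1), q_k + eps/2^(k+1)), of length eps/2^k. The total cover length is sum_{k>=1} eps/2^k = eps. Hence m*(E) <= m*(Q) <= eps for every eps > 0, and since outer measure is non-negative, m*(E) = 0.

0


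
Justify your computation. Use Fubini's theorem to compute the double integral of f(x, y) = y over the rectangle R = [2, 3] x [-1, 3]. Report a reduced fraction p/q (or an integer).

f(x, y) is a tensor product of a function of x and a function of y, and both factors are bounded continuous (hence Lebesgue integrable) on the rectangle, so Fubini's theorem applies:
  integral_R f d(m x m) = (integral_a1^b1 1 dx) * (integral_a2^b2 y dy).
Inner integral in x: integral_{2}^{3} 1 dx = (3^1 - 2^1)/1
  = 1.
Inner integral in y: integral_{-1}^{3} y dy = (3^2 - (-1)^2)/2
  = 4.
Product: (1) * (4) = 4.

4


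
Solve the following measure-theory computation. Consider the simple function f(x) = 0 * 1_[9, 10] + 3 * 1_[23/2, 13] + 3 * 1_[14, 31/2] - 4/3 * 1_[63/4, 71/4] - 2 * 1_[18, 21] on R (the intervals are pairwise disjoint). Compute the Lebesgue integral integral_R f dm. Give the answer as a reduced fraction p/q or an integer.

For a simple function f = sum_i c_i * 1_{A_i} with disjoint A_i,
  integral f dm = sum_i c_i * m(A_i).
Lengths of the A_i:
  m(A_1) = 10 - 9 = 1.
  m(A_2) = 13 - 23/2 = 3/2.
  m(A_3) = 31/2 - 14 = 3/2.
  m(A_4) = 71/4 - 63/4 = 2.
  m(A_5) = 21 - 18 = 3.
Contributions c_i * m(A_i):
  (0) * (1) = 0.
  (3) * (3/2) = 9/2.
  (3) * (3/2) = 9/2.
  (-4/3) * (2) = -8/3.
  (-2) * (3) = -6.
Total: 0 + 9/2 + 9/2 - 8/3 - 6 = 1/3.

1/3


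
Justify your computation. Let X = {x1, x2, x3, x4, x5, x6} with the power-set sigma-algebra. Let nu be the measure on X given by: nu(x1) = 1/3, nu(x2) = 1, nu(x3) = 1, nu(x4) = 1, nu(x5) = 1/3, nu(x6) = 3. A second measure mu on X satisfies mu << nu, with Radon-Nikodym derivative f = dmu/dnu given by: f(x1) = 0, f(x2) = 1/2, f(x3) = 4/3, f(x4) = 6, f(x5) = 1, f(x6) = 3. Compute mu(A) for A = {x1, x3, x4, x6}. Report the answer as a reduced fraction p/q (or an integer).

By the defining property of the Radon-Nikodym derivative, for every measurable set A,
  mu(A) = integral_A f dnu.
Since nu is a discrete measure concentrated on the atoms of X, the integral over A reduces to the sum
  mu(A) = sum_{x in A} f(x) * nu({x}).
Computing each term:
  x1: f(x1) * nu(x1) = 0 * 1/3 = 0.
  x3: f(x3) * nu(x3) = 4/3 * 1 = 4/3.
  x4: f(x4) * nu(x4) = 6 * 1 = 6.
  x6: f(x6) * nu(x6) = 3 * 3 = 9.
Summing: mu(A) = 0 + 4/3 + 6 + 9 = 49/3.

49/3


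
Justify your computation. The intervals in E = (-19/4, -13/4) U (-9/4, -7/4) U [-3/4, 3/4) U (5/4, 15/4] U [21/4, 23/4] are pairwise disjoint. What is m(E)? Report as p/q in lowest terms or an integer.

For pairwise disjoint intervals, m(union_i I_i) = sum_i m(I_i),
and m is invariant under swapping open/closed endpoints (single points have measure 0).
So m(E) = sum_i (b_i - a_i).
  I_1 has length -13/4 - (-19/4) = 3/2.
  I_2 has length -7/4 - (-9/4) = 1/2.
  I_3 has length 3/4 - (-3/4) = 3/2.
  I_4 has length 15/4 - 5/4 = 5/2.
  I_5 has length 23/4 - 21/4 = 1/2.
Summing:
  m(E) = 3/2 + 1/2 + 3/2 + 5/2 + 1/2 = 13/2.

13/2


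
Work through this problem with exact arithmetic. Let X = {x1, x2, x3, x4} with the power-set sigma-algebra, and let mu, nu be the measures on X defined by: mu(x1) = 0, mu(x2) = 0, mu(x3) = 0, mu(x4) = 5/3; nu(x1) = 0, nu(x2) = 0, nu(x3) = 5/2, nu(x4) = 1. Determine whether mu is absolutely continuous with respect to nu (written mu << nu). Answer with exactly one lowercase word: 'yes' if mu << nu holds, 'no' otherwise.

mu << nu means: every nu-null measurable set is also mu-null; equivalently, for every atom x, if nu({x}) = 0 then mu({x}) = 0.
Checking each atom:
  x1: nu = 0, mu = 0 -> consistent with mu << nu.
  x2: nu = 0, mu = 0 -> consistent with mu << nu.
  x3: nu = 5/2 > 0 -> no constraint.
  x4: nu = 1 > 0 -> no constraint.
No atom violates the condition. Therefore mu << nu.

yes


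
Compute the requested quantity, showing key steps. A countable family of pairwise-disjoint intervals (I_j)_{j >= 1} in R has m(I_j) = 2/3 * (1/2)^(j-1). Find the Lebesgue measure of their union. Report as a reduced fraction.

By countable additivity of the Lebesgue measure on pairwise disjoint measurable sets,
  m(union_{j >= 1} I_j) = sum_{j >= 1} m(I_j) = sum_{j >= 1} a * r^(j-1),
  with a = 2/3 and r = 1/2.
Since 0 < r = 1/2 < 1, the geometric series converges:
  sum_{j >= 1} a * r^(j-1) = a / (1 - r).
  = 2/3 / (1 - 1/2)
  = 2/3 / (1/2)
  = 4/3.

4/3


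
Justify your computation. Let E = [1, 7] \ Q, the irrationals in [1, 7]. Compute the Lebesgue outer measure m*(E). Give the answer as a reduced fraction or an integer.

The interval I = [1, 7] has m(I) = 7 - 1 = 6 (endpoints are measure-zero, so open/closed/half-open agree). Write I = (I cap Q) u (I \ Q). The rationals in I are countable, so m*(I cap Q) = 0 (cover each rational by intervals whose total length is arbitrarily small). By countable subadditivity m*(I) <= m*(I cap Q) + m*(I \ Q), hence m*(I \ Q) >= m(I) = 6. The reverse inequality m*(I \ Q) <= m*(I) = 6 is trivial since (I \ Q) is a subset of I. Therefore m*(I \ Q) = 6.

6


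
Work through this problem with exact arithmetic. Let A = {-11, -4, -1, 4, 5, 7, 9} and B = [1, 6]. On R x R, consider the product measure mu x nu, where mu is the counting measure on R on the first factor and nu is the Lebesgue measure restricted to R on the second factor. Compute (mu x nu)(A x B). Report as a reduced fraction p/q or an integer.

For a measurable rectangle A x B, the product measure satisfies
  (mu x nu)(A x B) = mu(A) * nu(B).
  mu(A) = 7.
  nu(B) = 5.
  (mu x nu)(A x B) = 7 * 5 = 35.

35


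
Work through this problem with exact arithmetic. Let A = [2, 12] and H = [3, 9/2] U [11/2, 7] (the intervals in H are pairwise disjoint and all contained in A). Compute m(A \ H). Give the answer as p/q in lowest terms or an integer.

The ambient interval has length m(A) = 12 - 2 = 10.
Since the holes are disjoint and sit inside A, by finite additivity
  m(H) = sum_i (b_i - a_i), and m(A \ H) = m(A) - m(H).
Computing the hole measures:
  m(H_1) = 9/2 - 3 = 3/2.
  m(H_2) = 7 - 11/2 = 3/2.
Summed: m(H) = 3/2 + 3/2 = 3.
So m(A \ H) = 10 - 3 = 7.

7


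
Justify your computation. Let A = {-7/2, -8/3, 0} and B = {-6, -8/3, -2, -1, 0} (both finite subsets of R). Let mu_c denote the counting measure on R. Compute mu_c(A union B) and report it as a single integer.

Counting measure on a finite set equals cardinality. By inclusion-exclusion, |A union B| = |A| + |B| - |A cap B|.
|A| = 3, |B| = 5, |A cap B| = 2.
So mu_c(A union B) = 3 + 5 - 2 = 6.

6


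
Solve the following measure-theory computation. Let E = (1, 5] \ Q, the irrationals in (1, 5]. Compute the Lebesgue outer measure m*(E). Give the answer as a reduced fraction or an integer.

The interval I = (1, 5] has m(I) = 5 - 1 = 4 (endpoints are measure-zero, so open/closed/half-open agree). Write I = (I cap Q) u (I \ Q). The rationals in I are countable, so m*(I cap Q) = 0 (cover each rational by intervals whose total length is arbitrarily small). By countable subadditivity m*(I) <= m*(I cap Q) + m*(I \ Q), hence m*(I \ Q) >= m(I) = 4. The reverse inequality m*(I \ Q) <= m*(I) = 4 is trivial since (I \ Q) is a subset of I. Therefore m*(I \ Q) = 4.

4


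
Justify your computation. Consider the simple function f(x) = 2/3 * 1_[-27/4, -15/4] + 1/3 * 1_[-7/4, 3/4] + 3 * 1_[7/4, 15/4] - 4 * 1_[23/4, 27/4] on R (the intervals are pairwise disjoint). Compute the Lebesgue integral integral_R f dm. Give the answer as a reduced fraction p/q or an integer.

For a simple function f = sum_i c_i * 1_{A_i} with disjoint A_i,
  integral f dm = sum_i c_i * m(A_i).
Lengths of the A_i:
  m(A_1) = -15/4 - (-27/4) = 3.
  m(A_2) = 3/4 - (-7/4) = 5/2.
  m(A_3) = 15/4 - 7/4 = 2.
  m(A_4) = 27/4 - 23/4 = 1.
Contributions c_i * m(A_i):
  (2/3) * (3) = 2.
  (1/3) * (5/2) = 5/6.
  (3) * (2) = 6.
  (-4) * (1) = -4.
Total: 2 + 5/6 + 6 - 4 = 29/6.

29/6


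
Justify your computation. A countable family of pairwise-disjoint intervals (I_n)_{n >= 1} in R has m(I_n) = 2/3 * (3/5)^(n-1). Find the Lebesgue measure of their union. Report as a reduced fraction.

By countable additivity of the Lebesgue measure on pairwise disjoint measurable sets,
  m(union_{n >= 1} I_n) = sum_{n >= 1} m(I_n) = sum_{n >= 1} a * r^(n-1),
  with a = 2/3 and r = 3/5.
Since 0 < r = 3/5 < 1, the geometric series converges:
  sum_{n >= 1} a * r^(n-1) = a / (1 - r).
  = 2/3 / (1 - 3/5)
  = 2/3 / (2/5)
  = 5/3.

5/3


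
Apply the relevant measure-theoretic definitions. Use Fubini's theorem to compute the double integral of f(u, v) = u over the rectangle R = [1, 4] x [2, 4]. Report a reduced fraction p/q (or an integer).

f(u, v) is a tensor product of a function of u and a function of v, and both factors are bounded continuous (hence Lebesgue integrable) on the rectangle, so Fubini's theorem applies:
  integral_R f d(m x m) = (integral_a1^b1 u du) * (integral_a2^b2 1 dv).
Inner integral in u: integral_{1}^{4} u du = (4^2 - 1^2)/2
  = 15/2.
Inner integral in v: integral_{2}^{4} 1 dv = (4^1 - 2^1)/1
  = 2.
Product: (15/2) * (2) = 15.

15


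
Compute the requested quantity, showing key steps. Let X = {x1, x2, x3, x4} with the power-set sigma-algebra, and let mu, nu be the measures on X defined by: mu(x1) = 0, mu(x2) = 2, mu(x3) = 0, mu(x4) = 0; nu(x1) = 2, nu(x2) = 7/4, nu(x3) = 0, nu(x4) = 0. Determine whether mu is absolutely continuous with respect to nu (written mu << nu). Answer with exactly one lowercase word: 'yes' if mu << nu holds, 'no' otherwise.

mu << nu means: every nu-null measurable set is also mu-null; equivalently, for every atom x, if nu({x}) = 0 then mu({x}) = 0.
Checking each atom:
  x1: nu = 2 > 0 -> no constraint.
  x2: nu = 7/4 > 0 -> no constraint.
  x3: nu = 0, mu = 0 -> consistent with mu << nu.
  x4: nu = 0, mu = 0 -> consistent with mu << nu.
No atom violates the condition. Therefore mu << nu.

yes


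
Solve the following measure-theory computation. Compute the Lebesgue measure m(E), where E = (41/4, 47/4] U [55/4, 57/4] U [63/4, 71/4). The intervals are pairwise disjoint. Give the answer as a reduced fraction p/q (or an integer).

For pairwise disjoint intervals, m(union_i I_i) = sum_i m(I_i),
and m is invariant under swapping open/closed endpoints (single points have measure 0).
So m(E) = sum_i (b_i - a_i).
  I_1 has length 47/4 - 41/4 = 3/2.
  I_2 has length 57/4 - 55/4 = 1/2.
  I_3 has length 71/4 - 63/4 = 2.
Summing:
  m(E) = 3/2 + 1/2 + 2 = 4.

4


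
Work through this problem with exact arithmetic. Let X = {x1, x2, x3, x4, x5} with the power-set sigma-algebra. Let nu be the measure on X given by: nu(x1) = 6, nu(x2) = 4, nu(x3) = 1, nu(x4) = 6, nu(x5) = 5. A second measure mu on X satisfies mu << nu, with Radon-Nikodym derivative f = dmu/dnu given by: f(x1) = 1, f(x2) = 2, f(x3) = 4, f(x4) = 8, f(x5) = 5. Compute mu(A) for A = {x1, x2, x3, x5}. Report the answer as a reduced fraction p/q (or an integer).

By the defining property of the Radon-Nikodym derivative, for every measurable set A,
  mu(A) = integral_A f dnu.
Since nu is a discrete measure concentrated on the atoms of X, the integral over A reduces to the sum
  mu(A) = sum_{x in A} f(x) * nu({x}).
Computing each term:
  x1: f(x1) * nu(x1) = 1 * 6 = 6.
  x2: f(x2) * nu(x2) = 2 * 4 = 8.
  x3: f(x3) * nu(x3) = 4 * 1 = 4.
  x5: f(x5) * nu(x5) = 5 * 5 = 25.
Summing: mu(A) = 6 + 8 + 4 + 25 = 43.

43


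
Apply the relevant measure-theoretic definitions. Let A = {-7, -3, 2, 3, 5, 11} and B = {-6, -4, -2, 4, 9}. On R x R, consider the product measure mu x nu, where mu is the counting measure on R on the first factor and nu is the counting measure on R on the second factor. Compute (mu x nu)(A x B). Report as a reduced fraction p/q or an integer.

For a measurable rectangle A x B, the product measure satisfies
  (mu x nu)(A x B) = mu(A) * nu(B).
  mu(A) = 6.
  nu(B) = 5.
  (mu x nu)(A x B) = 6 * 5 = 30.

30


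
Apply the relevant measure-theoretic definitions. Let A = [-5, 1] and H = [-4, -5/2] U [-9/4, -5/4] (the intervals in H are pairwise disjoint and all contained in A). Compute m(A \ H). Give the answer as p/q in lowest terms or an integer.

The ambient interval has length m(A) = 1 - (-5) = 6.
Since the holes are disjoint and sit inside A, by finite additivity
  m(H) = sum_i (b_i - a_i), and m(A \ H) = m(A) - m(H).
Computing the hole measures:
  m(H_1) = -5/2 - (-4) = 3/2.
  m(H_2) = -5/4 - (-9/4) = 1.
Summed: m(H) = 3/2 + 1 = 5/2.
So m(A \ H) = 6 - 5/2 = 7/2.

7/2


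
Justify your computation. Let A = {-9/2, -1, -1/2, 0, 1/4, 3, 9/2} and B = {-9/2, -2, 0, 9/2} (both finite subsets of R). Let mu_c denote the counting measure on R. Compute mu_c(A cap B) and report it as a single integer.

Counting measure on a finite set equals cardinality. mu_c(A cap B) = |A cap B| (elements appearing in both).
Enumerating the elements of A that also lie in B gives 3 element(s).
So mu_c(A cap B) = 3.

3


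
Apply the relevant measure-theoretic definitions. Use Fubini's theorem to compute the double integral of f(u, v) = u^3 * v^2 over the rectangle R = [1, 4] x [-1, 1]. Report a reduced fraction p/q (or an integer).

f(u, v) is a tensor product of a function of u and a function of v, and both factors are bounded continuous (hence Lebesgue integrable) on the rectangle, so Fubini's theorem applies:
  integral_R f d(m x m) = (integral_a1^b1 u^3 du) * (integral_a2^b2 v^2 dv).
Inner integral in u: integral_{1}^{4} u^3 du = (4^4 - 1^4)/4
  = 255/4.
Inner integral in v: integral_{-1}^{1} v^2 dv = (1^3 - (-1)^3)/3
  = 2/3.
Product: (255/4) * (2/3) = 85/2.

85/2
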